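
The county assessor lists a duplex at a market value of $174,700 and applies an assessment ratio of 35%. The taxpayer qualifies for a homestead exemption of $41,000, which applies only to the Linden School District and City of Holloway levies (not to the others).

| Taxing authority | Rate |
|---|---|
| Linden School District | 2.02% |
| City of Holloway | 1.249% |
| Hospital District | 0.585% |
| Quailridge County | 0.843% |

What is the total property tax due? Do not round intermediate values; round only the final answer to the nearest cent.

Assessed value = $174,700 × 0.35 = $61,145
Linden School District: ($61,145 − $41,000) × 0.0202 = $20,145 × 0.0202 = $406.929
City of Holloway: ($61,145 − $41,000) × 0.01249 = $20,145 × 0.01249 = $251.61105
Hospital District: $61,145 × 0.00585 = $357.69825
Quailridge County: $61,145 × 0.00843 = $515.45235
Total = $1,531.69065

$1,531.69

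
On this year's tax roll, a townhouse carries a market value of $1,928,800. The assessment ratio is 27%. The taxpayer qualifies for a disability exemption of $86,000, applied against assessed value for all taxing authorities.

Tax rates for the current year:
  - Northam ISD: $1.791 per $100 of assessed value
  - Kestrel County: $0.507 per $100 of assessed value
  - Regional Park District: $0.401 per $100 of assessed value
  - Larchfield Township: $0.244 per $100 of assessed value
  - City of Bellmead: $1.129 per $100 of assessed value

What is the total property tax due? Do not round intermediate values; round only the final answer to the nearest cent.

$17,704.08

Assessed value = $1,928,800 × 0.27 = $520,776
Taxable value = $520,776 − $86,000 = $434,776
Northam ISD: $434,776 × 0.01791 = $7,786.83816
Kestrel County: $434,776 × 0.00507 = $2,204.31432
Regional Park District: $434,776 × 0.00401 = $1,743.45176
Larchfield Township: $434,776 × 0.00244 = $1,060.85344
City of Bellmead: $434,776 × 0.01129 = $4,908.62104
Total = $7,786.83816 + $2,204.31432 + $1,743.45176 + $1,060.85344 + $4,908.62104 = $17,704.07872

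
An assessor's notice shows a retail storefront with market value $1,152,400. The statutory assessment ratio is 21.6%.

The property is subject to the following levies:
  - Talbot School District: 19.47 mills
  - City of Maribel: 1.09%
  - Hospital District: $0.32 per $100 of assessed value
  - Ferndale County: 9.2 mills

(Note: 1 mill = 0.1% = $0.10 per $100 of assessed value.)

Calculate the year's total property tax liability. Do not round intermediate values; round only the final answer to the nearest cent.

Assessed value = $1,152,400 × 0.216 = $248,918.4
Talbot School District: $248,918.4 × 0.01947 = $4,846.441248
City of Maribel: $248,918.4 × 0.0109 = $2,713.21056
Hospital District: $248,918.4 × 0.0032 = $796.53888
Ferndale County: $248,918.4 × 0.0092 = $2,290.04928
Total = $10,646.239968

$10,646.24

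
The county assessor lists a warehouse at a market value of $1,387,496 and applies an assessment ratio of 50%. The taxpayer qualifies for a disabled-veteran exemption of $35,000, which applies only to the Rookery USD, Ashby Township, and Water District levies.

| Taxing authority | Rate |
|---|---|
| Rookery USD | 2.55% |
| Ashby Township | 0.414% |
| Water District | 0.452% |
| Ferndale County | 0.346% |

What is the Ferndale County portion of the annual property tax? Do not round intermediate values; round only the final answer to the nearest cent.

$2,400.37

Assessed value = $1,387,496 × 0.5 = $693,748
Ferndale County taxable value = $693,748 (exemption does not apply)
Ferndale County levy = $693,748 × 0.00346 = $2,400.36808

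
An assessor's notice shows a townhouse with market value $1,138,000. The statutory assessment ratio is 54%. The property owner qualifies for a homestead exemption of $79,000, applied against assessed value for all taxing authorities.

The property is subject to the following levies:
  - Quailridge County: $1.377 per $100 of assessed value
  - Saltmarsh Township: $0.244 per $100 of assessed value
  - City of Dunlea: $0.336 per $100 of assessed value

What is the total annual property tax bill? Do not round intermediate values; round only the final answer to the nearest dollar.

Assessed value = $1,138,000 × 0.54 = $614,520
Taxable value = $614,520 − $79,000 = $535,520
Quailridge County: $535,520 × 0.01377 = $7,374.1104
Saltmarsh Township: $535,520 × 0.00244 = $1,306.6688
City of Dunlea: $535,520 × 0.00336 = $1,799.3472
Total = $7,374.1104 + $1,306.6688 + $1,799.3472 = $10,480.1264

$10,480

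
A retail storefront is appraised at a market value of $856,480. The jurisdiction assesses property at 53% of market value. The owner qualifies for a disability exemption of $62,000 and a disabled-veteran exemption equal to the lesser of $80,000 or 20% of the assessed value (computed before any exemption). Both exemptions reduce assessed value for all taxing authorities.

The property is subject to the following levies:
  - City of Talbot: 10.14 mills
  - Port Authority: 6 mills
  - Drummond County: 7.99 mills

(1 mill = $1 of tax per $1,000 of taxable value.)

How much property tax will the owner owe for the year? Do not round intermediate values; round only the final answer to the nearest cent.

$7,526.98

Assessed value = $856,480 × 0.53 = $453,934.4
Disabled-veteran exemption = min($80,000, 20% × $453,934.4) = min($80,000, $90,786.88) = $80,000 (dollar cap binds)
Taxable value = $453,934.4 − $62,000 − $80,000 = $311,934.4
City of Talbot: $311,934.4 × 0.01014 = $3,163.014816
Port Authority: $311,934.4 × 0.006 = $1,871.6064
Drummond County: $311,934.4 × 0.00799 = $2,492.355856
Total = $7,526.977072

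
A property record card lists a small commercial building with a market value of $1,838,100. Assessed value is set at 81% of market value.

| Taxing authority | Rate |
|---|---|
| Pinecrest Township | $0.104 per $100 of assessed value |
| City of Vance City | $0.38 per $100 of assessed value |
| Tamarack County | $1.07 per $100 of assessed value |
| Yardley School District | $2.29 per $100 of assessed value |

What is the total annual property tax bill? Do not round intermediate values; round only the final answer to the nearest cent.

$57,231.82

Assessed value = $1,838,100 × 0.81 = $1,488,861
Pinecrest Township: $1,488,861 × 0.00104 = $1,548.41544
City of Vance City: $1,488,861 × 0.0038 = $5,657.6718
Tamarack County: $1,488,861 × 0.0107 = $15,930.8127
Yardley School District: $1,488,861 × 0.0229 = $34,094.9169
Total = $1,548.41544 + $5,657.6718 + $15,930.8127 + $34,094.9169 = $57,231.81684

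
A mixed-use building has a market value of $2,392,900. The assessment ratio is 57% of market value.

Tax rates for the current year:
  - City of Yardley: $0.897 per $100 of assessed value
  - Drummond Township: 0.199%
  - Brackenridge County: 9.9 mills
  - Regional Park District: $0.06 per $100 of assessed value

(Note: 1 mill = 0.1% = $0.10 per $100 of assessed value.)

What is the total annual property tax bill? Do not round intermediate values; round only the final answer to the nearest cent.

Assessed value = $2,392,900 × 0.57 = $1,363,953
City of Yardley: $1,363,953 × 0.00897 = $12,234.65841
Drummond Township: $1,363,953 × 0.00199 = $2,714.26647
Brackenridge County: $1,363,953 × 0.0099 = $13,503.1347
Regional Park District: $1,363,953 × 0.0006 = $818.3718
Total = $29,270.43138

$29,270.43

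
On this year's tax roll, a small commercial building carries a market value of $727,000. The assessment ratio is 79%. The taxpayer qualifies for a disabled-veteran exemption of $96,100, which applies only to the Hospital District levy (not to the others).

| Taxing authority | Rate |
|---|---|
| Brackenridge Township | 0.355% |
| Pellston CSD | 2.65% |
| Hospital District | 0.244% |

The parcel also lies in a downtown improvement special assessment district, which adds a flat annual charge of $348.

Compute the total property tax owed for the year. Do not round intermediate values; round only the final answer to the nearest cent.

Assessed value = $727,000 × 0.79 = $574,330
Brackenridge Township: $574,330 × 0.00355 = $2,038.8715
Pellston CSD: $574,330 × 0.0265 = $15,219.745
Hospital District: ($574,330 − $96,100) × 0.00244 = $478,230 × 0.00244 = $1,166.8812
Levies subtotal = $18,425.4977
Total = $18,425.4977 + $348 = $18,773.4977

$18,773.50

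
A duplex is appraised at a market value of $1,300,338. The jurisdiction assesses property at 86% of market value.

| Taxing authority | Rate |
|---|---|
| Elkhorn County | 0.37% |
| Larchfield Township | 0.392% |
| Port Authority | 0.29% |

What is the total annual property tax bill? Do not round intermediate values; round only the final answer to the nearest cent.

Assessed value = $1,300,338 × 0.86 = $1,118,290.68
Elkhorn County: $1,118,290.68 × 0.0037 = $4,137.675516
Larchfield Township: $1,118,290.68 × 0.00392 = $4,383.6994656
Port Authority: $1,118,290.68 × 0.0029 = $3,243.042972
Total = $4,137.675516 + $4,383.6994656 + $3,243.042972 = $11,764.4179536

$11,764.42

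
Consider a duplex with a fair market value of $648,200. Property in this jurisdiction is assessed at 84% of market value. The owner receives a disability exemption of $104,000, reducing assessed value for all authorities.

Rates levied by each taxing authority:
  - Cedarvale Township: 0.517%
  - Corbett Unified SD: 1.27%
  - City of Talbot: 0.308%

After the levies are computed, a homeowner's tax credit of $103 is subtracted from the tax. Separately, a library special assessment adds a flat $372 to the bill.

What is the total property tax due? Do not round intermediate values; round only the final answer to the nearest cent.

Assessed value = $648,200 × 0.84 = $544,488
Taxable value = $544,488 − $104,000 = $440,488
Cedarvale Township: $440,488 × 0.00517 = $2,277.32296
Corbett Unified SD: $440,488 × 0.0127 = $5,594.1976
City of Talbot: $440,488 × 0.00308 = $1,356.70304
Levies subtotal = $9,228.2236
After credit = $9,228.2236 − $103 = $9,125.2236
Total = $9,125.2236 + $372 = $9,497.2236

$9,497.22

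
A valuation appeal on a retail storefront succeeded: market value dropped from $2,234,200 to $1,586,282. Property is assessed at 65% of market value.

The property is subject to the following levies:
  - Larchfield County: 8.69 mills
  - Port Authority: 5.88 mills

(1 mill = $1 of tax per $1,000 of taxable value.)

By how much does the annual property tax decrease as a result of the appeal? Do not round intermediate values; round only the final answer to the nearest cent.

Old assessed value = $2,234,200 × 0.65 = $1,452,230
New assessed value = $1,586,282 × 0.65 = $1,031,083.3
Combined rate = 0.00869 + 0.00588 = 0.01457
Old tax = $1,452,230 × 0.01457 = $21,158.9911
New tax = $1,031,083.3 × 0.01457 = $15,022.883681
Reduction = $21,158.9911 − $15,022.883681 = $6,136.107419

$6,136.11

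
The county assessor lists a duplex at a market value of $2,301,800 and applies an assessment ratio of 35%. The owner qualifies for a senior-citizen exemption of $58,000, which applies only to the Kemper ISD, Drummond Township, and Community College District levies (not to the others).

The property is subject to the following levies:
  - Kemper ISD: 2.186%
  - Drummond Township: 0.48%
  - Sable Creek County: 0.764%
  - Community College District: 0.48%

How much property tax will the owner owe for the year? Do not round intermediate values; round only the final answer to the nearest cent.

Assessed value = $2,301,800 × 0.35 = $805,630
Kemper ISD: ($805,630 − $58,000) × 0.02186 = $747,630 × 0.02186 = $16,343.1918
Drummond Township: ($805,630 − $58,000) × 0.0048 = $747,630 × 0.0048 = $3,588.624
Sable Creek County: $805,630 × 0.00764 = $6,155.0132
Community College District: ($805,630 − $58,000) × 0.0048 = $747,630 × 0.0048 = $3,588.624
Total = $29,675.453

$29,675.45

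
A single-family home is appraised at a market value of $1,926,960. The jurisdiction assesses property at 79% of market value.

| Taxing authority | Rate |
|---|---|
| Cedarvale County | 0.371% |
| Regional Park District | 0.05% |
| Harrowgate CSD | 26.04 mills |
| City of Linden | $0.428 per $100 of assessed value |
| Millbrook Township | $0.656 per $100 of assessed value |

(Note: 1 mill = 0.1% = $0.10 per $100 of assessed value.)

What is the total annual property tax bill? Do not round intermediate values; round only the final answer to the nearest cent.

$62,551.24

Assessed value = $1,926,960 × 0.79 = $1,522,298.4
Cedarvale County: $1,522,298.4 × 0.00371 = $5,647.727064
Regional Park District: $1,522,298.4 × 0.0005 = $761.1492
Harrowgate CSD: $1,522,298.4 × 0.02604 = $39,640.650336
City of Linden: $1,522,298.4 × 0.00428 = $6,515.437152
Millbrook Township: $1,522,298.4 × 0.00656 = $9,986.277504
Total = $62,551.241256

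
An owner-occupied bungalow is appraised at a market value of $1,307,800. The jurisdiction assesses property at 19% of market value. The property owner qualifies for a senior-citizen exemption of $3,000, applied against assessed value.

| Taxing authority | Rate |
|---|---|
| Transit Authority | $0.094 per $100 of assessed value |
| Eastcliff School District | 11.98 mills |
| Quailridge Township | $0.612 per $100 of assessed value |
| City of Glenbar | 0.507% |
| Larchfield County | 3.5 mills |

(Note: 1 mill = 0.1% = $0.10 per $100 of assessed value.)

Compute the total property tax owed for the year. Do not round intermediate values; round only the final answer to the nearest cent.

Assessed value = $1,307,800 × 0.19 = $248,482
Taxable value = $248,482 − $3,000 = $245,482
Transit Authority: $245,482 × 0.00094 = $230.75308
Eastcliff School District: $245,482 × 0.01198 = $2,940.87436
Quailridge Township: $245,482 × 0.00612 = $1,502.34984
City of Glenbar: $245,482 × 0.00507 = $1,244.59374
Larchfield County: $245,482 × 0.0035 = $859.187
Total = $6,777.75802

$6,777.76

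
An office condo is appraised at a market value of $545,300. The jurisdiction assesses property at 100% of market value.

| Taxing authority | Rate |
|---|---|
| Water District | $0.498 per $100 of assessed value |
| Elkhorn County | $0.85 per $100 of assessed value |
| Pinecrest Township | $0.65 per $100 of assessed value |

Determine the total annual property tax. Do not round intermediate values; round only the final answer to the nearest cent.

$10,895.09

Assessed value = $545,300 × 1 = $545,300
Water District: $545,300 × 0.00498 = $2,715.594
Elkhorn County: $545,300 × 0.0085 = $4,635.05
Pinecrest Township: $545,300 × 0.0065 = $3,544.45
Total = $2,715.594 + $4,635.05 + $3,544.45 = $10,895.094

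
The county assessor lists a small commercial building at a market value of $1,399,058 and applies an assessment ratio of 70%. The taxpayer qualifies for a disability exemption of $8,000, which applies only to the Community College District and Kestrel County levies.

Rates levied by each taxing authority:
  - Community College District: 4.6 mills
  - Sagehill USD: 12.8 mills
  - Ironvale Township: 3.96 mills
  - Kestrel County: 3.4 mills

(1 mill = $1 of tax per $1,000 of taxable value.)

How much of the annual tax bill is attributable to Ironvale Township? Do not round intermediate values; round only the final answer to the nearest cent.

$3,878.19

Assessed value = $1,399,058 × 0.7 = $979,340.6
Ironvale Township taxable value = $979,340.6 (exemption does not apply)
Ironvale Township levy = $979,340.6 × 0.00396 = $3,878.188776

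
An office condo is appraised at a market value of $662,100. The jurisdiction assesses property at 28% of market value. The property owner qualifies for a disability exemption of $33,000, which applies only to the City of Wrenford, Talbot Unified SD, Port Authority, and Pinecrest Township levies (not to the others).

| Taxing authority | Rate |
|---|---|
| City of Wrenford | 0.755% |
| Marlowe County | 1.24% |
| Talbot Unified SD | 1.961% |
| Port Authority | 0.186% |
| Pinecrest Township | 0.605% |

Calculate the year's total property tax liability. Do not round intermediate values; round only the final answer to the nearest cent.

$7,643.06

Assessed value = $662,100 × 0.28 = $185,388
City of Wrenford: ($185,388 − $33,000) × 0.00755 = $152,388 × 0.00755 = $1,150.5294
Marlowe County: $185,388 × 0.0124 = $2,298.8112
Talbot Unified SD: ($185,388 − $33,000) × 0.01961 = $152,388 × 0.01961 = $2,988.32868
Port Authority: ($185,388 − $33,000) × 0.00186 = $152,388 × 0.00186 = $283.44168
Pinecrest Township: ($185,388 − $33,000) × 0.00605 = $152,388 × 0.00605 = $921.9474
Total = $7,643.05836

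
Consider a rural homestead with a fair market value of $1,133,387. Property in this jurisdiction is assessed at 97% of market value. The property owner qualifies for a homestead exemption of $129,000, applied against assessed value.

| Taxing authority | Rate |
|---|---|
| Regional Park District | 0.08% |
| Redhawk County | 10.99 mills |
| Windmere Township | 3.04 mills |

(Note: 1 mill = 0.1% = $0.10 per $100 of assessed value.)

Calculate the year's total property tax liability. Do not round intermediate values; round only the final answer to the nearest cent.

Assessed value = $1,133,387 × 0.97 = $1,099,385.39
Taxable value = $1,099,385.39 − $129,000 = $970,385.39
Regional Park District: $970,385.39 × 0.0008 = $776.308312
Redhawk County: $970,385.39 × 0.01099 = $10,664.5354361
Windmere Township: $970,385.39 × 0.00304 = $2,949.9715856
Total = $14,390.8153337

$14,390.82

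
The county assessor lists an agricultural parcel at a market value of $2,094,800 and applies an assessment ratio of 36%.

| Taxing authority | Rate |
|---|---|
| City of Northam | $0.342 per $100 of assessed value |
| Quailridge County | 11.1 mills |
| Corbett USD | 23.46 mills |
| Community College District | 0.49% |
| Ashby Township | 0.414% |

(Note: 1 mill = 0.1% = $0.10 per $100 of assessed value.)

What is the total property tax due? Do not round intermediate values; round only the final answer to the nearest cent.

Assessed value = $2,094,800 × 0.36 = $754,128
City of Northam: $754,128 × 0.00342 = $2,579.11776
Quailridge County: $754,128 × 0.0111 = $8,370.8208
Corbett USD: $754,128 × 0.02346 = $17,691.84288
Community College District: $754,128 × 0.0049 = $3,695.2272
Ashby Township: $754,128 × 0.00414 = $3,122.08992
Total = $35,459.09856

$35,459.10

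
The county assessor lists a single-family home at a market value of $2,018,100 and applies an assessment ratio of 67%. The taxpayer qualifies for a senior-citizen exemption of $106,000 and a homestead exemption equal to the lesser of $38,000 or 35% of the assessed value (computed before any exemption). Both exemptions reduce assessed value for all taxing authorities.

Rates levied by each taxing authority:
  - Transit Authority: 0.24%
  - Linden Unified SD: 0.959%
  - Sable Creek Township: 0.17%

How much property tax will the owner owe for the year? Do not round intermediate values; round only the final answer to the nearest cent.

$16,539.26

Assessed value = $2,018,100 × 0.67 = $1,352,127
Homestead exemption = min($38,000, 35% × $1,352,127) = min($38,000, $473,244.45) = $38,000 (dollar cap binds)
Taxable value = $1,352,127 − $106,000 − $38,000 = $1,208,127
Transit Authority: $1,208,127 × 0.0024 = $2,899.5048
Linden Unified SD: $1,208,127 × 0.00959 = $11,585.93793
Sable Creek Township: $1,208,127 × 0.0017 = $2,053.8159
Total = $16,539.25863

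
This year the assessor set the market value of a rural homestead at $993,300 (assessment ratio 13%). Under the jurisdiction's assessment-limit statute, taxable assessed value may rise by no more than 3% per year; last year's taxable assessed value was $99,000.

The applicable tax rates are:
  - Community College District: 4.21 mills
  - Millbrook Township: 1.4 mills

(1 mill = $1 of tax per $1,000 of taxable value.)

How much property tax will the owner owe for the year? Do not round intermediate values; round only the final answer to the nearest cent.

Uncapped assessed value = $993,300 × 0.13 = $129,129
Cap limit = $99,000 × 1.03 = $101,970
Taxable assessed value = min($129,129, $101,970) = $101,970 (cap binds)
Community College District: $101,970 × 0.00421 = $429.2937
Millbrook Township: $101,970 × 0.0014 = $142.758
Total = $572.0517

$572.05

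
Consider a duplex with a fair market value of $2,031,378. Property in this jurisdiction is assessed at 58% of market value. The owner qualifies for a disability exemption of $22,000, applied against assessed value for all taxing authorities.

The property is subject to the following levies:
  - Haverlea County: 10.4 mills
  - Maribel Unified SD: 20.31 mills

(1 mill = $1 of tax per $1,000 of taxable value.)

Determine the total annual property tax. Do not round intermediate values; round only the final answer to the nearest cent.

Assessed value = $2,031,378 × 0.58 = $1,178,199.24
Taxable value = $1,178,199.24 − $22,000 = $1,156,199.24
Haverlea County: $1,156,199.24 × 0.0104 = $12,024.472096
Maribel Unified SD: $1,156,199.24 × 0.02031 = $23,482.4065644
Total = $12,024.472096 + $23,482.4065644 = $35,506.8786604

$35,506.88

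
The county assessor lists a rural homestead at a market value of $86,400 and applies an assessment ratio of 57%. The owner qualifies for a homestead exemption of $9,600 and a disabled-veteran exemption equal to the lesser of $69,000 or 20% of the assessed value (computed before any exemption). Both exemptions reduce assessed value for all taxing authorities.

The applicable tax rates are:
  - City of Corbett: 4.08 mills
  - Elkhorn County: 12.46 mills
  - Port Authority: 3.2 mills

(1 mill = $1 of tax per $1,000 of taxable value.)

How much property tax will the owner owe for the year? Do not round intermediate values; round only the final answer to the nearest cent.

$588.22

Assessed value = $86,400 × 0.57 = $49,248
Disabled-veteran exemption = min($69,000, 20% × $49,248) = min($69,000, $9,849.6) = $9,849.6 (percentage binds)
Taxable value = $49,248 − $9,600 − $9,849.6 = $29,798.4
City of Corbett: $29,798.4 × 0.00408 = $121.577472
Elkhorn County: $29,798.4 × 0.01246 = $371.288064
Port Authority: $29,798.4 × 0.0032 = $95.35488
Total = $588.220416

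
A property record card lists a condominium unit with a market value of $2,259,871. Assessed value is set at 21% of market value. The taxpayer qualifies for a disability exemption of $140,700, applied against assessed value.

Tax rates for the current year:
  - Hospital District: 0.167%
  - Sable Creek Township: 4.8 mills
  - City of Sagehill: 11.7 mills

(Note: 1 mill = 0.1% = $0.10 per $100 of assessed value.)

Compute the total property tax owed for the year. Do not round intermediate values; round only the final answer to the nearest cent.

Assessed value = $2,259,871 × 0.21 = $474,572.91
Taxable value = $474,572.91 − $140,700 = $333,872.91
Hospital District: $333,872.91 × 0.00167 = $557.5677597
Sable Creek Township: $333,872.91 × 0.0048 = $1,602.589968
City of Sagehill: $333,872.91 × 0.0117 = $3,906.313047
Total = $6,066.4707747

$6,066.47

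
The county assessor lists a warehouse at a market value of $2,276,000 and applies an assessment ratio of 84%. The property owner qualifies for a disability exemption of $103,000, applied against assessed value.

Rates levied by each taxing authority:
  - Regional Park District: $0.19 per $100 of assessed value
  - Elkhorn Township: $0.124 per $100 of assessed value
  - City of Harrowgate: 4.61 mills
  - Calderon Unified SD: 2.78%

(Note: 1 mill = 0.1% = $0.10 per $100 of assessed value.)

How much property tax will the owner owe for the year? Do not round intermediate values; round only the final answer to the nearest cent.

Assessed value = $2,276,000 × 0.84 = $1,911,840
Taxable value = $1,911,840 − $103,000 = $1,808,840
Regional Park District: $1,808,840 × 0.0019 = $3,436.796
Elkhorn Township: $1,808,840 × 0.00124 = $2,242.9616
City of Harrowgate: $1,808,840 × 0.00461 = $8,338.7524
Calderon Unified SD: $1,808,840 × 0.0278 = $50,285.752
Total = $64,304.262

$64,304.26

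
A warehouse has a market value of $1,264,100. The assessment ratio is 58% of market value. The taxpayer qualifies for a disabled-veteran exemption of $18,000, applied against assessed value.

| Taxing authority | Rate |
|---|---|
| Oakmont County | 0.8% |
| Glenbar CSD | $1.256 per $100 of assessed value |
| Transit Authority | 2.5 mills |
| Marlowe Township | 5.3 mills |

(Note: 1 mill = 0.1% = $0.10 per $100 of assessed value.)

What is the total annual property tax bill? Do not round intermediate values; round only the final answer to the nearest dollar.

Assessed value = $1,264,100 × 0.58 = $733,178
Taxable value = $733,178 − $18,000 = $715,178
Oakmont County: $715,178 × 0.008 = $5,721.424
Glenbar CSD: $715,178 × 0.01256 = $8,982.63568
Transit Authority: $715,178 × 0.0025 = $1,787.945
Marlowe Township: $715,178 × 0.0053 = $3,790.4434
Total = $20,282.44808

$20,282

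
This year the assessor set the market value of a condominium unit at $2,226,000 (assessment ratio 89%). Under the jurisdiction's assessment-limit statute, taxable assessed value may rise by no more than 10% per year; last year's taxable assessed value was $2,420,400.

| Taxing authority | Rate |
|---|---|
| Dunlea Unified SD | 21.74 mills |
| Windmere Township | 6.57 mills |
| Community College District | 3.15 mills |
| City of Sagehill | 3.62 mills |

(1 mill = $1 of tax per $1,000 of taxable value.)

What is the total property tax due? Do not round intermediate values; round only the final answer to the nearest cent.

$69,498.39

Uncapped assessed value = $2,226,000 × 0.89 = $1,981,140
Cap limit = $2,420,400 × 1.1 = $2,662,440
Taxable assessed value = min($1,981,140, $2,662,440) = $1,981,140 (cap does not bind)
Dunlea Unified SD: $1,981,140 × 0.02174 = $43,069.9836
Windmere Township: $1,981,140 × 0.00657 = $13,016.0898
Community College District: $1,981,140 × 0.00315 = $6,240.591
City of Sagehill: $1,981,140 × 0.00362 = $7,171.7268
Total = $69,498.3912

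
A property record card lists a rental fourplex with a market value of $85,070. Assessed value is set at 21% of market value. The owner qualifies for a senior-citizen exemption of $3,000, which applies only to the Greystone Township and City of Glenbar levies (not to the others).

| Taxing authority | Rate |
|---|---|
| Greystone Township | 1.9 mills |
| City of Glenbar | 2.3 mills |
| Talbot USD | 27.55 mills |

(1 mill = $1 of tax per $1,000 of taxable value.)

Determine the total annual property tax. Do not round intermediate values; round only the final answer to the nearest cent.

Assessed value = $85,070 × 0.21 = $17,864.7
Greystone Township: ($17,864.7 − $3,000) × 0.0019 = $14,864.7 × 0.0019 = $28.24293
City of Glenbar: ($17,864.7 − $3,000) × 0.0023 = $14,864.7 × 0.0023 = $34.18881
Talbot USD: $17,864.7 × 0.02755 = $492.172485
Total = $554.604225

$554.60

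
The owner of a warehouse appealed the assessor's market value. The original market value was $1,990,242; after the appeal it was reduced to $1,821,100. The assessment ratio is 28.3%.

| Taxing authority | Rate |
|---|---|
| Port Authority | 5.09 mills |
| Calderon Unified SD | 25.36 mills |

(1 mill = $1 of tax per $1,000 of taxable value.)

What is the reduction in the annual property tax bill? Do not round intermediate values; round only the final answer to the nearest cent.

Old assessed value = $1,990,242 × 0.283 = $563,238.486
New assessed value = $1,821,100 × 0.283 = $515,371.3
Combined rate = 0.00509 + 0.02536 = 0.03045
Old tax = $563,238.486 × 0.03045 = $17,150.6118987
New tax = $515,371.3 × 0.03045 = $15,693.056085
Reduction = $17,150.6118987 − $15,693.056085 = $1,457.5558137

$1,457.56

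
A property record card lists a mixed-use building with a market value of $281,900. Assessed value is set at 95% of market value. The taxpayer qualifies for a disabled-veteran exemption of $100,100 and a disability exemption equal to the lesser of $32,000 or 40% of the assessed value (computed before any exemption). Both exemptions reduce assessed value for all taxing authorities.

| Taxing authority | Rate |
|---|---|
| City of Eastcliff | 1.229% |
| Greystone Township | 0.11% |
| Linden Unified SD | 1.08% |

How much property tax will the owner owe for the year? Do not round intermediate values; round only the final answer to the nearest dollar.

$3,283

Assessed value = $281,900 × 0.95 = $267,805
Disability exemption = min($32,000, 40% × $267,805) = min($32,000, $107,122) = $32,000 (dollar cap binds)
Taxable value = $267,805 − $100,100 − $32,000 = $135,705
City of Eastcliff: $135,705 × 0.01229 = $1,667.81445
Greystone Township: $135,705 × 0.0011 = $149.2755
Linden Unified SD: $135,705 × 0.0108 = $1,465.614
Total = $3,282.70395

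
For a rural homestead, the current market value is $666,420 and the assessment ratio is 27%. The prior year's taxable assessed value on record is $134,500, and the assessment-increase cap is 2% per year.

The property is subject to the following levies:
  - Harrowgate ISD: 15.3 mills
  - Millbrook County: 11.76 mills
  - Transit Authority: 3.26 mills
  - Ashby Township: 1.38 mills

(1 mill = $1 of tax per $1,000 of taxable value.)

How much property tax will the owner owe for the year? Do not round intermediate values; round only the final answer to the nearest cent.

Uncapped assessed value = $666,420 × 0.27 = $179,933.4
Cap limit = $134,500 × 1.02 = $137,190
Taxable assessed value = min($179,933.4, $137,190) = $137,190 (cap binds)
Harrowgate ISD: $137,190 × 0.0153 = $2,099.007
Millbrook County: $137,190 × 0.01176 = $1,613.3544
Transit Authority: $137,190 × 0.00326 = $447.2394
Ashby Township: $137,190 × 0.00138 = $189.3222
Total = $4,348.923

$4,348.92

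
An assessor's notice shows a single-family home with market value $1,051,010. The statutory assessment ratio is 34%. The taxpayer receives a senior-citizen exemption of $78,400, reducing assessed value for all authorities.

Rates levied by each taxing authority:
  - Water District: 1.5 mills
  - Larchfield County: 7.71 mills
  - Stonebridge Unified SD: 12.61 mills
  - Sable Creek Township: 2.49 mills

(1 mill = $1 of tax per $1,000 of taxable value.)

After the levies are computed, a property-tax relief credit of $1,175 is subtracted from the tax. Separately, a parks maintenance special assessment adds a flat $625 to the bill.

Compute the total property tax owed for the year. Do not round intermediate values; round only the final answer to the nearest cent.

Assessed value = $1,051,010 × 0.34 = $357,343.4
Taxable value = $357,343.4 − $78,400 = $278,943.4
Water District: $278,943.4 × 0.0015 = $418.4151
Larchfield County: $278,943.4 × 0.00771 = $2,150.653614
Stonebridge Unified SD: $278,943.4 × 0.01261 = $3,517.476274
Sable Creek Township: $278,943.4 × 0.00249 = $694.569066
Levies subtotal = $6,781.114054
After credit = $6,781.114054 − $1,175 = $5,606.114054
Total = $5,606.114054 + $625 = $6,231.114054

$6,231.11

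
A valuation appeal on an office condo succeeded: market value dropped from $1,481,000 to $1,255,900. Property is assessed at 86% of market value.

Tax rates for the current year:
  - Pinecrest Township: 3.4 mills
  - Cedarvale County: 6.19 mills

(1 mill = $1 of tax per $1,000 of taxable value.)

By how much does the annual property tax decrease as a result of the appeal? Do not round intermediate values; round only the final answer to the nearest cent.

$1,856.49

Old assessed value = $1,481,000 × 0.86 = $1,273,660
New assessed value = $1,255,900 × 0.86 = $1,080,074
Combined rate = 0.0034 + 0.00619 = 0.00959
Old tax = $1,273,660 × 0.00959 = $12,214.3994
New tax = $1,080,074 × 0.00959 = $10,357.90966
Reduction = $12,214.3994 − $10,357.90966 = $1,856.48974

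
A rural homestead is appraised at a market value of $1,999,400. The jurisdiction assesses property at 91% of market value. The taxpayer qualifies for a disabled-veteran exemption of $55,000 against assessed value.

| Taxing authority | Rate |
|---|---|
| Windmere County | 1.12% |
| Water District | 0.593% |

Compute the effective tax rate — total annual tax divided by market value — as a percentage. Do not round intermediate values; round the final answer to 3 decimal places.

1.512%

Assessed value = $1,999,400 × 0.91 = $1,819,454
Taxable value = $1,819,454 − $55,000 = $1,764,454
Windmere County: $1,764,454 × 0.0112 = $19,761.8848
Water District: $1,764,454 × 0.00593 = $10,463.21222
Total tax = $30,225.09702
Effective rate = $30,225.09702 ÷ $1,999,400 = 1.512% of market value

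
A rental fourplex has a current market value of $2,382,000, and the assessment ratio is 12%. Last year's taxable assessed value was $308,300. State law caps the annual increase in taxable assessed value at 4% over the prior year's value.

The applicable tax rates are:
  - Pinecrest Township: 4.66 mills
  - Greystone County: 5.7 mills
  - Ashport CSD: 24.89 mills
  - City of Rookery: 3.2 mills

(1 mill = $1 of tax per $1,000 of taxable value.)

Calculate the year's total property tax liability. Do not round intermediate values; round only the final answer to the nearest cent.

Uncapped assessed value = $2,382,000 × 0.12 = $285,840
Cap limit = $308,300 × 1.04 = $320,632
Taxable assessed value = min($285,840, $320,632) = $285,840 (cap does not bind)
Pinecrest Township: $285,840 × 0.00466 = $1,332.0144
Greystone County: $285,840 × 0.0057 = $1,629.288
Ashport CSD: $285,840 × 0.02489 = $7,114.5576
City of Rookery: $285,840 × 0.0032 = $914.688
Total = $10,990.548

$10,990.55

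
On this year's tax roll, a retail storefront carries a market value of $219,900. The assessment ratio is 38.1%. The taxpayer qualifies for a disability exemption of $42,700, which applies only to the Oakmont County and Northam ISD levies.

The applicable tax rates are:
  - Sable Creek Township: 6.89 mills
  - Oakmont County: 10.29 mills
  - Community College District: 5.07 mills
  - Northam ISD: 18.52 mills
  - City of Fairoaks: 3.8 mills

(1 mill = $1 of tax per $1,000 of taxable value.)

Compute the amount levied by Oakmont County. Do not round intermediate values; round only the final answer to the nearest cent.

$422.73

Assessed value = $219,900 × 0.381 = $83,781.9
Oakmont County taxable value = $83,781.9 − $42,700 = $41,081.9
Oakmont County levy = $41,081.9 × 0.01029 = $422.732751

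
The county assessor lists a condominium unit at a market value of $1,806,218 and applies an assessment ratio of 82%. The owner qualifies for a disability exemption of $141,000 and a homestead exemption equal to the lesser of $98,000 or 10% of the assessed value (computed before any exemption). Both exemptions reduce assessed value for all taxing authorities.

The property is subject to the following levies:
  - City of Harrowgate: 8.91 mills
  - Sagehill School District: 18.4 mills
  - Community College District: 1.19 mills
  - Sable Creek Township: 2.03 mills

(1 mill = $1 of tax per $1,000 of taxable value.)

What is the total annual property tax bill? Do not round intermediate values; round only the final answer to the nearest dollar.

$37,921

Assessed value = $1,806,218 × 0.82 = $1,481,098.76
Homestead exemption = min($98,000, 10% × $1,481,098.76) = min($98,000, $148,109.876) = $98,000 (dollar cap binds)
Taxable value = $1,481,098.76 − $141,000 − $98,000 = $1,242,098.76
City of Harrowgate: $1,242,098.76 × 0.00891 = $11,067.0999516
Sagehill School District: $1,242,098.76 × 0.0184 = $22,854.617184
Community College District: $1,242,098.76 × 0.00119 = $1,478.0975244
Sable Creek Township: $1,242,098.76 × 0.00203 = $2,521.4604828
Total = $37,921.2751428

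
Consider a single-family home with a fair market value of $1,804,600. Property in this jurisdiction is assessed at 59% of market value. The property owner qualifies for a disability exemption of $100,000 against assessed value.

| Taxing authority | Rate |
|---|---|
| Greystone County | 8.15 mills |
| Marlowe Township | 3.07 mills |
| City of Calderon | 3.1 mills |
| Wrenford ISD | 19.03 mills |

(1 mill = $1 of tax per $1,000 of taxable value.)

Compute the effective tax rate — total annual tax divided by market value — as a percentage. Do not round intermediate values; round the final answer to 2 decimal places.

Assessed value = $1,804,600 × 0.59 = $1,064,714
Taxable value = $1,064,714 − $100,000 = $964,714
Greystone County: $964,714 × 0.00815 = $7,862.4191
Marlowe Township: $964,714 × 0.00307 = $2,961.67198
City of Calderon: $964,714 × 0.0031 = $2,990.6134
Wrenford ISD: $964,714 × 0.01903 = $18,358.50742
Total tax = $32,173.2119
Effective rate = $32,173.2119 ÷ $1,804,600 = 1.78% of market value

1.78%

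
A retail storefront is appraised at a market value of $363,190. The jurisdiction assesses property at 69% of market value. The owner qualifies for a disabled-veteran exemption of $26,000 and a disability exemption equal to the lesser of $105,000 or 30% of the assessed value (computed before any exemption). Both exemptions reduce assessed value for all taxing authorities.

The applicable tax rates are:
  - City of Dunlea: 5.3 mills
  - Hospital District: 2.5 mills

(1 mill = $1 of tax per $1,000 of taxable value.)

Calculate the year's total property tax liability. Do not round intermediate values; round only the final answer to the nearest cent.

$1,165.48

Assessed value = $363,190 × 0.69 = $250,601.1
Disability exemption = min($105,000, 30% × $250,601.1) = min($105,000, $75,180.33) = $75,180.33 (percentage binds)
Taxable value = $250,601.1 − $26,000 − $75,180.33 = $149,420.77
City of Dunlea: $149,420.77 × 0.0053 = $791.930081
Hospital District: $149,420.77 × 0.0025 = $373.551925
Total = $1,165.482006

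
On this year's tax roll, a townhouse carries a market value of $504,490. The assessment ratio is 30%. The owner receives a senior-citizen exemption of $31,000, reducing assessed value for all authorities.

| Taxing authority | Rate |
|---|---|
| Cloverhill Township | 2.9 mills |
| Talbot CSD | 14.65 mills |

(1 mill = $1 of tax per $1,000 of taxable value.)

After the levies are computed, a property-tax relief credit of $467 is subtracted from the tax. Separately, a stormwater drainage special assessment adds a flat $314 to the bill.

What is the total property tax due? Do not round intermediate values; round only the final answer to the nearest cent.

Assessed value = $504,490 × 0.3 = $151,347
Taxable value = $151,347 − $31,000 = $120,347
Cloverhill Township: $120,347 × 0.0029 = $349.0063
Talbot CSD: $120,347 × 0.01465 = $1,763.08355
Levies subtotal = $2,112.08985
After credit = $2,112.08985 − $467 = $1,645.08985
Total = $1,645.08985 + $314 = $1,959.08985

$1,959.09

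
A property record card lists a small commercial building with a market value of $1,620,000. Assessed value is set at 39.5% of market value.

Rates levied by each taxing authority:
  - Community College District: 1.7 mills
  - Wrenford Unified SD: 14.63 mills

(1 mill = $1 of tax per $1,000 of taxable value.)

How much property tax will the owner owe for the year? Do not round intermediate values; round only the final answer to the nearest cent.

Assessed value = $1,620,000 × 0.395 = $639,900
Community College District: $639,900 × 0.0017 = $1,087.83
Wrenford Unified SD: $639,900 × 0.01463 = $9,361.737
Total = $1,087.83 + $9,361.737 = $10,449.567

$10,449.57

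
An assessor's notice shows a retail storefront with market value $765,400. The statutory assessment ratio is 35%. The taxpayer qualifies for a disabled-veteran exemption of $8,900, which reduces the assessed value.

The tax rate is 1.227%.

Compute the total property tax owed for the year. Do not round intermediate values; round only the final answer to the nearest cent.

$3,177.81

Assessed value = $765,400 × 0.35 = $267,890
Taxable value = $267,890 − $8,900 = $258,990
Tax = $258,990 × 0.01227 = $3,177.8073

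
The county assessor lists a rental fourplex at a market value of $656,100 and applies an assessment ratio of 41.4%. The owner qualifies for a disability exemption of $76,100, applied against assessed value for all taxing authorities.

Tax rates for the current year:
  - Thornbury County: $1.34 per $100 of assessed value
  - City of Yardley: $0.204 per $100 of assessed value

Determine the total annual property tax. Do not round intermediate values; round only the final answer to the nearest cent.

Assessed value = $656,100 × 0.414 = $271,625.4
Taxable value = $271,625.4 − $76,100 = $195,525.4
Thornbury County: $195,525.4 × 0.0134 = $2,620.04036
City of Yardley: $195,525.4 × 0.00204 = $398.871816
Total = $2,620.04036 + $398.871816 = $3,018.912176

$3,018.91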